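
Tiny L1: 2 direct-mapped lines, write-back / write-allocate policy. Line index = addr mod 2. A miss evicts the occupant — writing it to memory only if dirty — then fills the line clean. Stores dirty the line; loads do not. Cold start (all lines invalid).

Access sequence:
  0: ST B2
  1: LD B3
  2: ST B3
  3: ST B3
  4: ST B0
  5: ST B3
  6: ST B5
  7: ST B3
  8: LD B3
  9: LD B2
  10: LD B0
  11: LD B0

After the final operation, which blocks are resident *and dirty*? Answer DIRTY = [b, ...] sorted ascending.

DIRTY = [3]

0: W B2 → L0 miss [D]
1: R B3 → L1 miss [-]
2: W B3 → L1 hit [D]
3: W B3 → L1 hit [D]
4: W B0 → L0 miss wb→B2 [D]
5: W B3 → L1 hit [D]
6: W B5 → L1 miss wb→B3 [D]
7: W B3 → L1 miss wb→B5 [D]
8: R B3 → L1 hit [D]
9: R B2 → L0 miss wb→B0 [-]
10: R B0 → L0 miss [-]
11: R B0 → L0 hit [-]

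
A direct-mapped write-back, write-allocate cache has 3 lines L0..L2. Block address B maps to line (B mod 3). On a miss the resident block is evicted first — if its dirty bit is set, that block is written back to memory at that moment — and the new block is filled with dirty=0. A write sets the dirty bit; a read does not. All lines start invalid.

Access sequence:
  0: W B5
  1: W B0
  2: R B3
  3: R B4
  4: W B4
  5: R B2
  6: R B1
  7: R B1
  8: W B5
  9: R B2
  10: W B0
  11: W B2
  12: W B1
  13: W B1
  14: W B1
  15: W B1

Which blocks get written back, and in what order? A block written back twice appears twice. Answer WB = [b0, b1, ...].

WB = [0, 5, 4, 5]

0: W B5 -> L2 miss  d=D]
1: W B0 -> L0 miss  d=D]
2: R B3 -> L0 miss wb->B0  d=-]
3: R B4 -> L1 miss  d=-]
4: W B4 -> L1 hit  d=D]
5: R B2 -> L2 miss wb->B5  d=-]
6: R B1 -> L1 miss wb->B4  d=-]
7: R B1 -> L1 hit  d=-]
8: W B5 -> L2 miss  d=D]
9: R B2 -> L2 miss wb->B5  d=-]
10: W B0 -> L0 miss  d=D]
11: W B2 -> L2 hit  d=D]
12: W B1 -> L1 hit  d=D]
13: W B1 -> L1 hit  d=D]
14: W B1 -> L1 hit  d=D]
15: W B1 -> L1 hit  d=D]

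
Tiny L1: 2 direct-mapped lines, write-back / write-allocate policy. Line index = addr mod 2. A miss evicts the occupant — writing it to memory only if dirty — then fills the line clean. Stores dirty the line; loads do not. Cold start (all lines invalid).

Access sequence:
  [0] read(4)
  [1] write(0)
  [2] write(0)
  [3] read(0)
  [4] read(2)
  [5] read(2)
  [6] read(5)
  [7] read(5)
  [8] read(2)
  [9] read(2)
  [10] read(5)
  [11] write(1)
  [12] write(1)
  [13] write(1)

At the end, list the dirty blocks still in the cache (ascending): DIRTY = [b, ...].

0: R B4 → L0 miss [-]
1: W B0 → L0 miss [D]
2: W B0 → L0 hit [D]
3: R B0 → L0 hit [D]
4: R B2 → L0 miss wb→B0 [-]
5: R B2 → L0 hit [-]
6: R B5 → L1 miss [-]
7: R B5 → L1 hit [-]
8: R B2 → L0 hit [-]
9: R B2 → L0 hit [-]
10: R B5 → L1 hit [-]
11: W B1 → L1 miss [D]
12: W B1 → L1 hit [D]
13: W B1 → L1 hit [D]

DIRTY = [1]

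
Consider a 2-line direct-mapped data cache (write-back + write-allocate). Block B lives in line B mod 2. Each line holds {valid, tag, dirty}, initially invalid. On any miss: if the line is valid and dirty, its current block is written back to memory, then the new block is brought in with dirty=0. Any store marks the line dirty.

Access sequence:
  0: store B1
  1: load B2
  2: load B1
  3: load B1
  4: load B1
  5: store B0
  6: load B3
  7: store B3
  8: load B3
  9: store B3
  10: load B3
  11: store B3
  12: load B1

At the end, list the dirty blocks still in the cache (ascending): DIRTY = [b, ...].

DIRTY = [0]

0: W B1 -> L1 miss  d=D]
1: R B2 -> L0 miss  d=-]
2: R B1 -> L1 hit  d=D]
3: R B1 -> L1 hit  d=D]
4: R B1 -> L1 hit  d=D]
5: W B0 -> L0 miss  d=D]
6: R B3 -> L1 miss wb->B1  d=-]
7: W B3 -> L1 hit  d=D]
8: R B3 -> L1 hit  d=D]
9: W B3 -> L1 hit  d=D]
10: R B3 -> L1 hit  d=D]
11: W B3 -> L1 hit  d=D]
12: R B1 -> L1 miss wb->B3  d=-]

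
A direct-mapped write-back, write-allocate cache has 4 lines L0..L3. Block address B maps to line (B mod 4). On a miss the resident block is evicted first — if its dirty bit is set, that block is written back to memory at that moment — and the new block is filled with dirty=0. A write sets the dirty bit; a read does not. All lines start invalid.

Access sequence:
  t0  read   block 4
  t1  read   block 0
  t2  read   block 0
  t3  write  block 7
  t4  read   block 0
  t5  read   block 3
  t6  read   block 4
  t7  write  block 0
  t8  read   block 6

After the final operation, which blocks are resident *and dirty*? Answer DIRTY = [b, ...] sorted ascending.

DIRTY = [0]

  0 | R B4 → L0 miss [-]
  1 | R B0 → L0 miss [-]
  2 | R B0 → L0 hit [-]
  3 | W B7 → L3 miss [D]
  4 | R B0 → L0 hit [-]
  5 | R B3 → L3 miss wb→B7 [-]
  6 | R B4 → L0 miss [-]
  7 | W B0 → L0 miss [D]
  8 | R B6 → L2 miss [-]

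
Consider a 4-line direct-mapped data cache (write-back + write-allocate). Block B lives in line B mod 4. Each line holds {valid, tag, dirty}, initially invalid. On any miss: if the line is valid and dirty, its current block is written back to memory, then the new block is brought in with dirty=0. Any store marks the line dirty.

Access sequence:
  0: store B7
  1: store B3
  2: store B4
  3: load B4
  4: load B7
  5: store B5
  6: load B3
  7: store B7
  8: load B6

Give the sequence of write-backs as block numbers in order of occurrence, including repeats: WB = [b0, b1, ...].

0: W B7 → L3 miss [D]
1: W B3 → L3 miss wb→B7 [D]
2: W B4 → L0 miss [D]
3: R B4 → L0 hit [D]
4: R B7 → L3 miss wb→B3 [-]
5: W B5 → L1 miss [D]
6: R B3 → L3 miss [-]
7: W B7 → L3 miss [D]
8: R B6 → L2 miss [-]

WB = [7, 3]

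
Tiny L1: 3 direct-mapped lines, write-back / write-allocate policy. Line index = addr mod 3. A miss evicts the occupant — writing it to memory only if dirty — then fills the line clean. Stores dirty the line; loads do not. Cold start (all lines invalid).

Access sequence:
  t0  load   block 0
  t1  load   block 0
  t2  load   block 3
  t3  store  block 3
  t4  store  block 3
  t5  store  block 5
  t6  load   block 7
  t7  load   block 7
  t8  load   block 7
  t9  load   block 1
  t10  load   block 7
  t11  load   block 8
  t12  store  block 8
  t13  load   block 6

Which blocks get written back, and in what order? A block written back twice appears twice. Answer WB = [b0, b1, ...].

0: R B0 → L0 miss [-]
1: R B0 → L0 hit [-]
2: R B3 → L0 miss [-]
3: W B3 → L0 hit [D]
4: W B3 → L0 hit [D]
5: W B5 → L2 miss [D]
6: R B7 → L1 miss [-]
7: R B7 → L1 hit [-]
8: R B7 → L1 hit [-]
9: R B1 → L1 miss [-]
10: R B7 → L1 miss [-]
11: R B8 → L2 miss wb→B5 [-]
12: W B8 → L2 hit [D]
13: R B6 → L0 miss wb→B3 [-]

WB = [5, 3]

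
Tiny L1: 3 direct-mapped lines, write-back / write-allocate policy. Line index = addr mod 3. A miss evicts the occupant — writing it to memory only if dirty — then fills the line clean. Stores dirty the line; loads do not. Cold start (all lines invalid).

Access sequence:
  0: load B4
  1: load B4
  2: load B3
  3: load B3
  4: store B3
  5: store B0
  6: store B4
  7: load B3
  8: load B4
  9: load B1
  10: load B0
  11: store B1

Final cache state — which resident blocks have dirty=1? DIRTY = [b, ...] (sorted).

DIRTY = [1]

  0 | R B4 → L1 miss [-]
  1 | R B4 → L1 hit [-]
  2 | R B3 → L0 miss [-]
  3 | R B3 → L0 hit [-]
  4 | W B3 → L0 hit [D]
  5 | W B0 → L0 miss wb→B3 [D]
  6 | W B4 → L1 hit [D]
  7 | R B3 → L0 miss wb→B0 [-]
  8 | R B4 → L1 hit [D]
  9 | R B1 → L1 miss wb→B4 [-]
  10 | R B0 → L0 miss [-]
  11 | W B1 → L1 hit [D]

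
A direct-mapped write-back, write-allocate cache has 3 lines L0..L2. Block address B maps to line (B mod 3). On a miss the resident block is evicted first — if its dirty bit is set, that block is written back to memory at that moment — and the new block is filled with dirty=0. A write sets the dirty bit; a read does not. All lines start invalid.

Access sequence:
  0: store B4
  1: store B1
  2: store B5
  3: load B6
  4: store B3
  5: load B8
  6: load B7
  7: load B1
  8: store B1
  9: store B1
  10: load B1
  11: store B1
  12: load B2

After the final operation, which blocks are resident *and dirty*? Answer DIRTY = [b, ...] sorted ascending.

DIRTY = [1, 3]

  0 | W B4 → L1 miss [D]
  1 | W B1 → L1 miss wb→B4 [D]
  2 | W B5 → L2 miss [D]
  3 | R B6 → L0 miss [-]
  4 | W B3 → L0 miss [D]
  5 | R B8 → L2 miss wb→B5 [-]
  6 | R B7 → L1 miss wb→B1 [-]
  7 | R B1 → L1 miss [-]
  8 | W B1 → L1 hit [D]
  9 | W B1 → L1 hit [D]
  10 | R B1 → L1 hit [D]
  11 | W B1 → L1 hit [D]
  12 | R B2 → L2 miss [-]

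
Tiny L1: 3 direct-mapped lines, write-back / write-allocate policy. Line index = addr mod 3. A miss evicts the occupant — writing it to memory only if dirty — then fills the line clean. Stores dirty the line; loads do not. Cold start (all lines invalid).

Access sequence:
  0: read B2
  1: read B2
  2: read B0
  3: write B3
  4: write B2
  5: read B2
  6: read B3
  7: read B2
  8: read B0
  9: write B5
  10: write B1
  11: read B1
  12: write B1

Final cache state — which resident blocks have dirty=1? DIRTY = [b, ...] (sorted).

0: R B2 -> L2 miss  d=-]
1: R B2 -> L2 hit  d=-]
2: R B0 -> L0 miss  d=-]
3: W B3 -> L0 miss  d=D]
4: W B2 -> L2 hit  d=D]
5: R B2 -> L2 hit  d=D]
6: R B3 -> L0 hit  d=D]
7: R B2 -> L2 hit  d=D]
8: R B0 -> L0 miss wb->B3  d=-]
9: W B5 -> L2 miss wb->B2  d=D]
10: W B1 -> L1 miss  d=D]
11: R B1 -> L1 hit  d=D]
12: W B1 -> L1 hit  d=D]

DIRTY = [1, 5]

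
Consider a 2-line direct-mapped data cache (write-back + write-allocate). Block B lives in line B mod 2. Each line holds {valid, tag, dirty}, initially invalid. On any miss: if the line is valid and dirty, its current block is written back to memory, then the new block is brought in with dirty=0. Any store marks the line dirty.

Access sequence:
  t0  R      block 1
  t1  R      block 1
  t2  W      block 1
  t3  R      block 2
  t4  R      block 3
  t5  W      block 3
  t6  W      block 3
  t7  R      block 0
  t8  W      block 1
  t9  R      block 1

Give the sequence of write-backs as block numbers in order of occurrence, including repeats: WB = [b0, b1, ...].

0: R B1 → L1 miss [-]
1: R B1 → L1 hit [-]
2: W B1 → L1 hit [D]
3: R B2 → L0 miss [-]
4: R B3 → L1 miss wb→B1 [-]
5: W B3 → L1 hit [D]
6: W B3 → L1 hit [D]
7: R B0 → L0 miss [-]
8: W B1 → L1 miss wb→B3 [D]
9: R B1 → L1 hit [D]

WB = [1, 3]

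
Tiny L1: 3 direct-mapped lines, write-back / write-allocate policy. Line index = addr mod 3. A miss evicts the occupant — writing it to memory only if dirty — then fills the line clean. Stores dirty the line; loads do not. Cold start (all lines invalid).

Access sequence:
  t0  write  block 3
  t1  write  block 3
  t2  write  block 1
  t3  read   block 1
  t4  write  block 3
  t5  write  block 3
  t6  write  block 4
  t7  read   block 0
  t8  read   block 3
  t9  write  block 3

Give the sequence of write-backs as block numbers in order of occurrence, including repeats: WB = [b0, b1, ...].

  0 | W B3 → L0 miss [D]
  1 | W B3 → L0 hit [D]
  2 | W B1 → L1 miss [D]
  3 | R B1 → L1 hit [D]
  4 | W B3 → L0 hit [D]
  5 | W B3 → L0 hit [D]
  6 | W B4 → L1 miss wb→B1 [D]
  7 | R B0 → L0 miss wb→B3 [-]
  8 | R B3 → L0 miss [-]
  9 | W B3 → L0 hit [D]

WB = [1, 3]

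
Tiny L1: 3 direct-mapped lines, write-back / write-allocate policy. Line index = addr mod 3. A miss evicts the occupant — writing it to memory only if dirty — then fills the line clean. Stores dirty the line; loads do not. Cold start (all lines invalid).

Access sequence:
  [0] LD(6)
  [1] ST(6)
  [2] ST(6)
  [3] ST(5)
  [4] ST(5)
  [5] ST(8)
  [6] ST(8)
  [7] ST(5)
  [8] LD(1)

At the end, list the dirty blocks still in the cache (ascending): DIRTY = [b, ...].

0: R B6 -> L0 miss  d=-]
1: W B6 -> L0 hit  d=D]
2: W B6 -> L0 hit  d=D]
3: W B5 -> L2 miss  d=D]
4: W B5 -> L2 hit  d=D]
5: W B8 -> L2 miss wb->B5  d=D]
6: W B8 -> L2 hit  d=D]
7: W B5 -> L2 miss wb->B8  d=D]
8: R B1 -> L1 miss  d=-]

DIRTY = [5, 6]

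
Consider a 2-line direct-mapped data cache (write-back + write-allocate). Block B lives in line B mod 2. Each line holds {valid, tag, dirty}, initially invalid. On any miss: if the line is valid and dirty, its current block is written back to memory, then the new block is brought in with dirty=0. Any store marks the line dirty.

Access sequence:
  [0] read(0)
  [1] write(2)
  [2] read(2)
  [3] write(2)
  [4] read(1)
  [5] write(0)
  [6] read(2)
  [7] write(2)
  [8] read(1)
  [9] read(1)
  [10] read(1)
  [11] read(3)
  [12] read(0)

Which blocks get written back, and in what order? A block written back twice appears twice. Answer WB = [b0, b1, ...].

0: R B0 → L0 miss [-]
1: W B2 → L0 miss [D]
2: R B2 → L0 hit [D]
3: W B2 → L0 hit [D]
4: R B1 → L1 miss [-]
5: W B0 → L0 miss wb→B2 [D]
6: R B2 → L0 miss wb→B0 [-]
7: W B2 → L0 hit [D]
8: R B1 → L1 hit [-]
9: R B1 → L1 hit [-]
10: R B1 → L1 hit [-]
11: R B3 → L1 miss [-]
12: R B0 → L0 miss wb→B2 [-]

WB = [2, 0, 2]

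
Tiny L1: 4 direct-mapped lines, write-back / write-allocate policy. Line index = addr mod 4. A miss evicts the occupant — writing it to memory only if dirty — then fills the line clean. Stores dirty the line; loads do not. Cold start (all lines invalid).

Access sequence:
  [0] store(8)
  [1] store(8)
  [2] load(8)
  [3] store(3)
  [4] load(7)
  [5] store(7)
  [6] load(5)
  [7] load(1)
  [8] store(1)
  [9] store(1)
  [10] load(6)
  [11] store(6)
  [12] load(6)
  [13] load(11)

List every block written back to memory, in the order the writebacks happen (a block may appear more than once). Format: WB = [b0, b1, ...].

WB = [3, 7]

0: W B8 → L0 miss [D]
1: W B8 → L0 hit [D]
2: R B8 → L0 hit [D]
3: W B3 → L3 miss [D]
4: R B7 → L3 miss wb→B3 [-]
5: W B7 → L3 hit [D]
6: R B5 → L1 miss [-]
7: R B1 → L1 miss [-]
8: W B1 → L1 hit [D]
9: W B1 → L1 hit [D]
10: R B6 → L2 miss [-]
11: W B6 → L2 hit [D]
12: R B6 → L2 hit [D]
13: R B11 → L3 miss wb→B7 [-]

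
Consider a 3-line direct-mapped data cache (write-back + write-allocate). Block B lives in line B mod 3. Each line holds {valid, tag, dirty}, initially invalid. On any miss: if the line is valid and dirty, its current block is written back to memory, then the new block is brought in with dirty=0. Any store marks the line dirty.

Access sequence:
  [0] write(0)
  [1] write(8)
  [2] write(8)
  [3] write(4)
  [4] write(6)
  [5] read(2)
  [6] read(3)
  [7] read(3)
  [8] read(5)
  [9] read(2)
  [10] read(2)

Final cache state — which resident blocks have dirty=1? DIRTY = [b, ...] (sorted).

DIRTY = [4]

0: W B0 → L0 miss [D]
1: W B8 → L2 miss [D]
2: W B8 → L2 hit [D]
3: W B4 → L1 miss [D]
4: W B6 → L0 miss wb→B0 [D]
5: R B2 → L2 miss wb→B8 [-]
6: R B3 → L0 miss wb→B6 [-]
7: R B3 → L0 hit [-]
8: R B5 → L2 miss [-]
9: R B2 → L2 miss [-]
10: R B2 → L2 hit [-]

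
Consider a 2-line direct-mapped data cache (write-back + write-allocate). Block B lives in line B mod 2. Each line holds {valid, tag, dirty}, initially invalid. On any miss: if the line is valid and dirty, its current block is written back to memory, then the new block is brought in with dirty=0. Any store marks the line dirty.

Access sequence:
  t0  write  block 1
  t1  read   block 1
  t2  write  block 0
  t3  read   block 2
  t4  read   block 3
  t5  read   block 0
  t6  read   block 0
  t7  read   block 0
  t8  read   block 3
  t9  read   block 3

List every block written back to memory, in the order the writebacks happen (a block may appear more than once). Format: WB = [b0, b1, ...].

0: W B1 → L1 miss [D]
1: R B1 → L1 hit [D]
2: W B0 → L0 miss [D]
3: R B2 → L0 miss wb→B0 [-]
4: R B3 → L1 miss wb→B1 [-]
5: R B0 → L0 miss [-]
6: R B0 → L0 hit [-]
7: R B0 → L0 hit [-]
8: R B3 → L1 hit [-]
9: R B3 → L1 hit [-]

WB = [0, 1]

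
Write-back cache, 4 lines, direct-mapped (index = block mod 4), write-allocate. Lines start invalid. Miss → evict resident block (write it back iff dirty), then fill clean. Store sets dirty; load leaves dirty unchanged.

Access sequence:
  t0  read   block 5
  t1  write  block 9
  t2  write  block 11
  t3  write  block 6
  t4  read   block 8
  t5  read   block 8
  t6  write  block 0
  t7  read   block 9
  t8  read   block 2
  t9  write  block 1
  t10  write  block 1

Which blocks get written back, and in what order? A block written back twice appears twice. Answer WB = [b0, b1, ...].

0: R B5 -> L1 miss  d=-]
1: W B9 -> L1 miss  d=D]
2: W B11 -> L3 miss  d=D]
3: W B6 -> L2 miss  d=D]
4: R B8 -> L0 miss  d=-]
5: R B8 -> L0 hit  d=-]
6: W B0 -> L0 miss  d=D]
7: R B9 -> L1 hit  d=D]
8: R B2 -> L2 miss wb->B6  d=-]
9: W B1 -> L1 miss wb->B9  d=D]
10: W B1 -> L1 hit  d=D]

WB = [6, 9]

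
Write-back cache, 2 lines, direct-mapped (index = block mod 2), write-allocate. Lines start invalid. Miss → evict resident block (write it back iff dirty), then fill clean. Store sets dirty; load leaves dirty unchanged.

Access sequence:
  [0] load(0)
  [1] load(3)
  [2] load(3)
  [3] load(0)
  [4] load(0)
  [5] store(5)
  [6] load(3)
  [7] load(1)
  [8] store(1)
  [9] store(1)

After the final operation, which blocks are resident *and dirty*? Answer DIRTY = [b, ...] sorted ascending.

DIRTY = [1]

0: R B0 -> L0 miss  d=-]
1: R B3 -> L1 miss  d=-]
2: R B3 -> L1 hit  d=-]
3: R B0 -> L0 hit  d=-]
4: R B0 -> L0 hit  d=-]
5: W B5 -> L1 miss  d=D]
6: R B3 -> L1 miss wb->B5  d=-]
7: R B1 -> L1 miss  d=-]
8: W B1 -> L1 hit  d=D]
9: W B1 -> L1 hit  d=D]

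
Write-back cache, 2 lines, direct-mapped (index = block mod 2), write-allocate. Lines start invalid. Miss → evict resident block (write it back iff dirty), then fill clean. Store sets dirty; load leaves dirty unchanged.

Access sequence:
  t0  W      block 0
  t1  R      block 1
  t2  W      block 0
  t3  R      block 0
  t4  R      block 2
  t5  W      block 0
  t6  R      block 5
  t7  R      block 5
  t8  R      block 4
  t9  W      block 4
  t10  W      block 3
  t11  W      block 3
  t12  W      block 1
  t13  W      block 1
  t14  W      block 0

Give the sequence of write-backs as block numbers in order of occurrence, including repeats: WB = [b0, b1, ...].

0: W B0 → L0 miss [D]
1: R B1 → L1 miss [-]
2: W B0 → L0 hit [D]
3: R B0 → L0 hit [D]
4: R B2 → L0 miss wb→B0 [-]
5: W B0 → L0 miss [D]
6: R B5 → L1 miss [-]
7: R B5 → L1 hit [-]
8: R B4 → L0 miss wb→B0 [-]
9: W B4 → L0 hit [D]
10: W B3 → L1 miss [D]
11: W B3 → L1 hit [D]
12: W B1 → L1 miss wb→B3 [D]
13: W B1 → L1 hit [D]
14: W B0 → L0 miss wb→B4 [D]

WB = [0, 0, 3, 4]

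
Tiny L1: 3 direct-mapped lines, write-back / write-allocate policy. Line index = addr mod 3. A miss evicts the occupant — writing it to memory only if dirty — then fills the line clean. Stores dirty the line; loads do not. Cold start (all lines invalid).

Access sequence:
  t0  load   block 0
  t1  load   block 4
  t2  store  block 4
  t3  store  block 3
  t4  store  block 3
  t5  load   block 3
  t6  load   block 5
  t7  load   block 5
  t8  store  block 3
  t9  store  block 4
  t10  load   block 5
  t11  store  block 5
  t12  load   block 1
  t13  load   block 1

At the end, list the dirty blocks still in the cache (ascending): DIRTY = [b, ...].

0: R B0 -> L0 miss  d=-]
1: R B4 -> L1 miss  d=-]
2: W B4 -> L1 hit  d=D]
3: W B3 -> L0 miss  d=D]
4: W B3 -> L0 hit  d=D]
5: R B3 -> L0 hit  d=D]
6: R B5 -> L2 miss  d=-]
7: R B5 -> L2 hit  d=-]
8: W B3 -> L0 hit  d=D]
9: W B4 -> L1 hit  d=D]
10: R B5 -> L2 hit  d=-]
11: W B5 -> L2 hit  d=D]
12: R B1 -> L1 miss wb->B4  d=-]
13: R B1 -> L1 hit  d=-]

DIRTY = [3, 5]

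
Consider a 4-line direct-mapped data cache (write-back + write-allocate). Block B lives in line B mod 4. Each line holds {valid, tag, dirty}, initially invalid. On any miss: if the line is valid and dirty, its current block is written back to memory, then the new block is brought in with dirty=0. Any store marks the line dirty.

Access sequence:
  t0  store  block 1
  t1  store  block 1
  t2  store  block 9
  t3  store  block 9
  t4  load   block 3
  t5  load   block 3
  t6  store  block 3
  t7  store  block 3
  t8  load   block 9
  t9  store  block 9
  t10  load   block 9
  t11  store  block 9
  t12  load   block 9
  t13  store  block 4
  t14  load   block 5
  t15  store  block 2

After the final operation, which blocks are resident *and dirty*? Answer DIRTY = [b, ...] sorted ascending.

0: W B1 → L1 miss [D]
1: W B1 → L1 hit [D]
2: W B9 → L1 miss wb→B1 [D]
3: W B9 → L1 hit [D]
4: R B3 → L3 miss [-]
5: R B3 → L3 hit [-]
6: W B3 → L3 hit [D]
7: W B3 → L3 hit [D]
8: R B9 → L1 hit [D]
9: W B9 → L1 hit [D]
10: R B9 → L1 hit [D]
11: W B9 → L1 hit [D]
12: R B9 → L1 hit [D]
13: W B4 → L0 miss [D]
14: R B5 → L1 miss wb→B9 [-]
15: W B2 → L2 miss [D]

DIRTY = [2, 3, 4]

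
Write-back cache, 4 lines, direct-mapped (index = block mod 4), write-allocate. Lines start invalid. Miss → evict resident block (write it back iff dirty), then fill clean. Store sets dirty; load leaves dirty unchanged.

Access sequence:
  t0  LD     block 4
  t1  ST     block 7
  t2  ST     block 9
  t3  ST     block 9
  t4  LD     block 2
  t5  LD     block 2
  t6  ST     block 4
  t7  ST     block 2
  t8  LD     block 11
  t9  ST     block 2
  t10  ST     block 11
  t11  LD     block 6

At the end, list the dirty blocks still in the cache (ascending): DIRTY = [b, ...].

DIRTY = [4, 9, 11]

0: R B4 -> L0 miss  d=-]
1: W B7 -> L3 miss  d=D]
2: W B9 -> L1 miss  d=D]
3: W B9 -> L1 hit  d=D]
4: R B2 -> L2 miss  d=-]
5: R B2 -> L2 hit  d=-]
6: W B4 -> L0 hit  d=D]
7: W B2 -> L2 hit  d=D]
8: R B11 -> L3 miss wb->B7  d=-]
9: W B2 -> L2 hit  d=D]
10: W B11 -> L3 hit  d=D]
11: R B6 -> L2 miss wb->B2  d=-]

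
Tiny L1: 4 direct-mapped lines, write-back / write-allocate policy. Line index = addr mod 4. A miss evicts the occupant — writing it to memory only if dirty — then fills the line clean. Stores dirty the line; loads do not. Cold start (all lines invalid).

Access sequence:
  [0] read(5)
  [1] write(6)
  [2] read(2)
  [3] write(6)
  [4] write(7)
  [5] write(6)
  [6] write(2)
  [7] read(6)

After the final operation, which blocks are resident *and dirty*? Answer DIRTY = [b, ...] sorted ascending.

  0 | R B5 → L1 miss [-]
  1 | W B6 → L2 miss [D]
  2 | R B2 → L2 miss wb→B6 [-]
  3 | W B6 → L2 miss [D]
  4 | W B7 → L3 miss [D]
  5 | W B6 → L2 hit [D]
  6 | W B2 → L2 miss wb→B6 [D]
  7 | R B6 → L2 miss wb→B2 [-]

DIRTY = [7]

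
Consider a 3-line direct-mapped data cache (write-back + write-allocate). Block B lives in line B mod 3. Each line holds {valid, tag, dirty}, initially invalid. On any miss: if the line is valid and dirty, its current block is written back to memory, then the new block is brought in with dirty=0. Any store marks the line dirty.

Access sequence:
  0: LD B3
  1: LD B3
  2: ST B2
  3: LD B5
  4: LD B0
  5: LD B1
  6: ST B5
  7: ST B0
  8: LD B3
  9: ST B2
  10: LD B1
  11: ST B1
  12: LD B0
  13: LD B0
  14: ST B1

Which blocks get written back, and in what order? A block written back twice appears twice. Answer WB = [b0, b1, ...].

WB = [2, 0, 5]

  0 | R B3 → L0 miss [-]
  1 | R B3 → L0 hit [-]
  2 | W B2 → L2 miss [D]
  3 | R B5 → L2 miss wb→B2 [-]
  4 | R B0 → L0 miss [-]
  5 | R B1 → L1 miss [-]
  6 | W B5 → L2 hit [D]
  7 | W B0 → L0 hit [D]
  8 | R B3 → L0 miss wb→B0 [-]
  9 | W B2 → L2 miss wb→B5 [D]
  10 | R B1 → L1 hit [-]
  11 | W B1 → L1 hit [D]
  12 | R B0 → L0 miss [-]
  13 | R B0 → L0 hit [-]
  14 | W B1 → L1 hit [D]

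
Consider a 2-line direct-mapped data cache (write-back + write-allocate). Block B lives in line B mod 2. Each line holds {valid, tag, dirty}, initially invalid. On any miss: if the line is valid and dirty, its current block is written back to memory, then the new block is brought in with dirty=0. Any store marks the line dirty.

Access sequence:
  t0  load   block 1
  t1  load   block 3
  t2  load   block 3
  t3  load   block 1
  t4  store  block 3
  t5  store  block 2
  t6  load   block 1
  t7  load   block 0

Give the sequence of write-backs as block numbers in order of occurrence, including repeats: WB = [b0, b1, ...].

WB = [3, 2]

0: R B1 -> L1 miss  d=-]
1: R B3 -> L1 miss  d=-]
2: R B3 -> L1 hit  d=-]
3: R B1 -> L1 miss  d=-]
4: W B3 -> L1 miss  d=D]
5: W B2 -> L0 miss  d=D]
6: R B1 -> L1 miss wb->B3  d=-]
7: R B0 -> L0 miss wb->B2  d=-]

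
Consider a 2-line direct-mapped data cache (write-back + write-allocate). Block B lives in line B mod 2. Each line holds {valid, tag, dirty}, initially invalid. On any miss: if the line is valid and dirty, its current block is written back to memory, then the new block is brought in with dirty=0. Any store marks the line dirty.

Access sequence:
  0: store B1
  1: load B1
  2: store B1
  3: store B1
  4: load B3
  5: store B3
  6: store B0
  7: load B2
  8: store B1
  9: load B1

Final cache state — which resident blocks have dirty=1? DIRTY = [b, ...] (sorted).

DIRTY = [1]

0: W B1 → L1 miss [D]
1: R B1 → L1 hit [D]
2: W B1 → L1 hit [D]
3: W B1 → L1 hit [D]
4: R B3 → L1 miss wb→B1 [-]
5: W B3 → L1 hit [D]
6: W B0 → L0 miss [D]
7: R B2 → L0 miss wb→B0 [-]
8: W B1 → L1 miss wb→B3 [D]
9: R B1 → L1 hit [D]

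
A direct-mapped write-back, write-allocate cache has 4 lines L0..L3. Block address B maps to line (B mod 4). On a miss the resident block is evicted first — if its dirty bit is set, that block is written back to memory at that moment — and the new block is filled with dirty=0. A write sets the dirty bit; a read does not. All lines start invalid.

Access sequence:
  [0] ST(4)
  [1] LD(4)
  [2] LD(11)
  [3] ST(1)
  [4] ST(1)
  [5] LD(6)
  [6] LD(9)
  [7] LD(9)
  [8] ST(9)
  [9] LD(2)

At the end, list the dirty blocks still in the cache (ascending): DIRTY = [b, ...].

0: W B4 -> L0 miss  d=D]
1: R B4 -> L0 hit  d=D]
2: R B11 -> L3 miss  d=-]
3: W B1 -> L1 miss  d=D]
4: W B1 -> L1 hit  d=D]
5: R B6 -> L2 miss  d=-]
6: R B9 -> L1 miss wb->B1  d=-]
7: R B9 -> L1 hit  d=-]
8: W B9 -> L1 hit  d=D]
9: R B2 -> L2 miss  d=-]

DIRTY = [4, 9]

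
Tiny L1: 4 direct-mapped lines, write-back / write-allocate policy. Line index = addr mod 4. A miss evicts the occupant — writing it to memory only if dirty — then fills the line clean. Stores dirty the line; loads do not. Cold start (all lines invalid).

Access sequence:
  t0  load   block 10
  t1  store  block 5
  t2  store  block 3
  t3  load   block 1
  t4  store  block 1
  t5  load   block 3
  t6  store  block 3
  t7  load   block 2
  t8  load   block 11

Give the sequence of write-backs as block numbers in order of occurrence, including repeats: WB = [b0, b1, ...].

WB = [5, 3]

  0 | R B10 → L2 miss [-]
  1 | W B5 → L1 miss [D]
  2 | W B3 → L3 miss [D]
  3 | R B1 → L1 miss wb→B5 [-]
  4 | W B1 → L1 hit [D]
  5 | R B3 → L3 hit [D]
  6 | W B3 → L3 hit [D]
  7 | R B2 → L2 miss [-]
  8 | R B11 → L3 miss wb→B3 [-]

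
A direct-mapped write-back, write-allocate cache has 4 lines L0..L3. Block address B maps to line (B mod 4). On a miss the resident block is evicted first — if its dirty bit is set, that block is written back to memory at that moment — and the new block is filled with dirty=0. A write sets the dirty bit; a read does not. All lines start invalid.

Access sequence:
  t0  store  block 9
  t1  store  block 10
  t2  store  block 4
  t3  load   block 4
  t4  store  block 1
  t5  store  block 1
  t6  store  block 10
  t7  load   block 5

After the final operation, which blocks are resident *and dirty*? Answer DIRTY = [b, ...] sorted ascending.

0: W B9 -> L1 miss  d=D]
1: W B10 -> L2 miss  d=D]
2: W B4 -> L0 miss  d=D]
3: R B4 -> L0 hit  d=D]
4: W B1 -> L1 miss wb->B9  d=D]
5: W B1 -> L1 hit  d=D]
6: W B10 -> L2 hit  d=D]
7: R B5 -> L1 miss wb->B1  d=-]

DIRTY = [4, 10]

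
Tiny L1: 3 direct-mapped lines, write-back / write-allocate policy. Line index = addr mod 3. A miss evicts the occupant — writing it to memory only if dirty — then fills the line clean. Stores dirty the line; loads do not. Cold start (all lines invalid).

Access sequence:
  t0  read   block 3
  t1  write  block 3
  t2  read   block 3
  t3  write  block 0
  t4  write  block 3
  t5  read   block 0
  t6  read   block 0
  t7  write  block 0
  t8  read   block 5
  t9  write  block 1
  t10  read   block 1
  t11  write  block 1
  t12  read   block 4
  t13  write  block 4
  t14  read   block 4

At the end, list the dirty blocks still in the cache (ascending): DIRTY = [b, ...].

DIRTY = [0, 4]

0: R B3 → L0 miss [-]
1: W B3 → L0 hit [D]
2: R B3 → L0 hit [D]
3: W B0 → L0 miss wb→B3 [D]
4: W B3 → L0 miss wb→B0 [D]
5: R B0 → L0 miss wb→B3 [-]
6: R B0 → L0 hit [-]
7: W B0 → L0 hit [D]
8: R B5 → L2 miss [-]
9: W B1 → L1 miss [D]
10: R B1 → L1 hit [D]
11: W B1 → L1 hit [D]
12: R B4 → L1 miss wb→B1 [-]
13: W B4 → L1 hit [D]
14: R B4 → L1 hit [D]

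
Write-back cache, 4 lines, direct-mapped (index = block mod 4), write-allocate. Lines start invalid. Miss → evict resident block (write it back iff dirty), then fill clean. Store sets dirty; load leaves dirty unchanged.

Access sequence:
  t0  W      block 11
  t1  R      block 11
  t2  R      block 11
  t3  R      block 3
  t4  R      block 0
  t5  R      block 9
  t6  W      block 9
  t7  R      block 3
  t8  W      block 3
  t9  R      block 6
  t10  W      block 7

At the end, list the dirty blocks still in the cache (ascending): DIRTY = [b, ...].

DIRTY = [7, 9]

0: W B11 → L3 miss [D]
1: R B11 → L3 hit [D]
2: R B11 → L3 hit [D]
3: R B3 → L3 miss wb→B11 [-]
4: R B0 → L0 miss [-]
5: R B9 → L1 miss [-]
6: W B9 → L1 hit [D]
7: R B3 → L3 hit [-]
8: W B3 → L3 hit [D]
9: R B6 → L2 miss [-]
10: W B7 → L3 miss wb→B3 [D]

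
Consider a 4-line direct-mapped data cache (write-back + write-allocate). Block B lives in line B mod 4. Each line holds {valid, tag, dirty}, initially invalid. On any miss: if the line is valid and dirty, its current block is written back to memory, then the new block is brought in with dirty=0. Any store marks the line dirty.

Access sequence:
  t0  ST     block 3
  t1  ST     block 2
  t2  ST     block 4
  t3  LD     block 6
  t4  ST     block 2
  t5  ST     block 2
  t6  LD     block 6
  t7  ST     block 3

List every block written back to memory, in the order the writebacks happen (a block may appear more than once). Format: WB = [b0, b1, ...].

WB = [2, 2]

0: W B3 → L3 miss [D]
1: W B2 → L2 miss [D]
2: W B4 → L0 miss [D]
3: R B6 → L2 miss wb→B2 [-]
4: W B2 → L2 miss [D]
5: W B2 → L2 hit [D]
6: R B6 → L2 miss wb→B2 [-]
7: W B3 → L3 hit [D]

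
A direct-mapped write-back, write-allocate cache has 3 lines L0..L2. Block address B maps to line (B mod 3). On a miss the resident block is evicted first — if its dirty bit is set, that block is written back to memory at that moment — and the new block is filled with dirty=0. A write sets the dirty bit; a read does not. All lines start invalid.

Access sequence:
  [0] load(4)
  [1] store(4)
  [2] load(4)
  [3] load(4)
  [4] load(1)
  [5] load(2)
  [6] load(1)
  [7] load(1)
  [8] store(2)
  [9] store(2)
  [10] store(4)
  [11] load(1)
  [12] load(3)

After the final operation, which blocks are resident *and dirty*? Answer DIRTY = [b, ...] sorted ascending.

0: R B4 -> L1 miss  d=-]
1: W B4 -> L1 hit  d=D]
2: R B4 -> L1 hit  d=D]
3: R B4 -> L1 hit  d=D]
4: R B1 -> L1 miss wb->B4  d=-]
5: R B2 -> L2 miss  d=-]
6: R B1 -> L1 hit  d=-]
7: R B1 -> L1 hit  d=-]
8: W B2 -> L2 hit  d=D]
9: W B2 -> L2 hit  d=D]
10: W B4 -> L1 miss  d=D]
11: R B1 -> L1 miss wb->B4  d=-]
12: R B3 -> L0 miss  d=-]

DIRTY = [2]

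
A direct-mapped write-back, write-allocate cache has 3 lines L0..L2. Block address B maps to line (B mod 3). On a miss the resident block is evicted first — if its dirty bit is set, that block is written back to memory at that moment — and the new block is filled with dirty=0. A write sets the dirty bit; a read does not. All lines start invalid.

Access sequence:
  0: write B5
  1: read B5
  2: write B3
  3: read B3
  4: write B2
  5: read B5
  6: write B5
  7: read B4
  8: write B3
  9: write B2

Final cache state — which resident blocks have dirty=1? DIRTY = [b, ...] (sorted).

DIRTY = [2, 3]

  0 | W B5 → L2 miss [D]
  1 | R B5 → L2 hit [D]
  2 | W B3 → L0 miss [D]
  3 | R B3 → L0 hit [D]
  4 | W B2 → L2 miss wb→B5 [D]
  5 | R B5 → L2 miss wb→B2 [-]
  6 | W B5 → L2 hit [D]
  7 | R B4 → L1 miss [-]
  8 | W B3 → L0 hit [D]
  9 | W B2 → L2 miss wb→B5 [D]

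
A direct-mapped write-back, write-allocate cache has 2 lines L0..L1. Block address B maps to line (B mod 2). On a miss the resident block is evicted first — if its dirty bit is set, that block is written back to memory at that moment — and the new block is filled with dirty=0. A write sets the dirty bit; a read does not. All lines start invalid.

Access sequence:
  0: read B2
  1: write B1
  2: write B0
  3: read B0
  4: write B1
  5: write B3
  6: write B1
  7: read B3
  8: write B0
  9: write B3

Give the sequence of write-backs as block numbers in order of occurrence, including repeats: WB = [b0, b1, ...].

  0 | R B2 → L0 miss [-]
  1 | W B1 → L1 miss [D]
  2 | W B0 → L0 miss [D]
  3 | R B0 → L0 hit [D]
  4 | W B1 → L1 hit [D]
  5 | W B3 → L1 miss wb→B1 [D]
  6 | W B1 → L1 miss wb→B3 [D]
  7 | R B3 → L1 miss wb→B1 [-]
  8 | W B0 → L0 hit [D]
  9 | W B3 → L1 hit [D]

WB = [1, 3, 1]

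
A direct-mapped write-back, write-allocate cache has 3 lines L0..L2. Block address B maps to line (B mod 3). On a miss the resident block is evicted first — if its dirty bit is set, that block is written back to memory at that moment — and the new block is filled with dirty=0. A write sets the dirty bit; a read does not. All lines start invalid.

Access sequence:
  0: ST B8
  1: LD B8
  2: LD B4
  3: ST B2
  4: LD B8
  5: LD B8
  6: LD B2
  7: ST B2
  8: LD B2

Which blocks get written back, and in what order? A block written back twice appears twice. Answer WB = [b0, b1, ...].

WB = [8, 2]

0: W B8 → L2 miss [D]
1: R B8 → L2 hit [D]
2: R B4 → L1 miss [-]
3: W B2 → L2 miss wb→B8 [D]
4: R B8 → L2 miss wb→B2 [-]
5: R B8 → L2 hit [-]
6: R B2 → L2 miss [-]
7: W B2 → L2 hit [D]
8: R B2 → L2 hit [D]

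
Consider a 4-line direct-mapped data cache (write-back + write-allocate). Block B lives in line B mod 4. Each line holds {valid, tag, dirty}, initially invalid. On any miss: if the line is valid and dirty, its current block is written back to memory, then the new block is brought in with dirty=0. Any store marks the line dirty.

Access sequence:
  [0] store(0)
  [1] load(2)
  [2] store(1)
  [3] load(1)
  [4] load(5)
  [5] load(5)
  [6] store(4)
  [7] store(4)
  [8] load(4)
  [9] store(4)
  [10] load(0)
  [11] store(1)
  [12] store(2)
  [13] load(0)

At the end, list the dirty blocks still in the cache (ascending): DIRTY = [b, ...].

DIRTY = [1, 2]

0: W B0 → L0 miss [D]
1: R B2 → L2 miss [-]
2: W B1 → L1 miss [D]
3: R B1 → L1 hit [D]
4: R B5 → L1 miss wb→B1 [-]
5: R B5 → L1 hit [-]
6: W B4 → L0 miss wb→B0 [D]
7: W B4 → L0 hit [D]
8: R B4 → L0 hit [D]
9: W B4 → L0 hit [D]
10: R B0 → L0 miss wb→B4 [-]
11: W B1 → L1 miss [D]
12: W B2 → L2 hit [D]
13: R B0 → L0 hit [-]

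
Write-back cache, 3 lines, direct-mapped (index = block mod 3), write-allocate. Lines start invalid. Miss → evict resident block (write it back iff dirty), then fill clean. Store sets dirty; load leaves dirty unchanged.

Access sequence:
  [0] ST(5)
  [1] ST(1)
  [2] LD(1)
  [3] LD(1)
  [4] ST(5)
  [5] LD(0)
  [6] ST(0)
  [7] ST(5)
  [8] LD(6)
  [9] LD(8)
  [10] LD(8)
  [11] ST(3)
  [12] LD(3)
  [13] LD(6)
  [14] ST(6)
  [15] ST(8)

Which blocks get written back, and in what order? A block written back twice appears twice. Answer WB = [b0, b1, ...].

WB = [0, 5, 3]

0: W B5 -> L2 miss  d=D]
1: W B1 -> L1 miss  d=D]
2: R B1 -> L1 hit  d=D]
3: R B1 -> L1 hit  d=D]
4: W B5 -> L2 hit  d=D]
5: R B0 -> L0 miss  d=-]
6: W B0 -> L0 hit  d=D]
7: W B5 -> L2 hit  d=D]
8: R B6 -> L0 miss wb->B0  d=-]
9: R B8 -> L2 miss wb->B5  d=-]
10: R B8 -> L2 hit  d=-]
11: W B3 -> L0 miss  d=D]
12: R B3 -> L0 hit  d=D]
13: R B6 -> L0 miss wb->B3  d=-]
14: W B6 -> L0 hit  d=D]
15: W B8 -> L2 hit  d=D]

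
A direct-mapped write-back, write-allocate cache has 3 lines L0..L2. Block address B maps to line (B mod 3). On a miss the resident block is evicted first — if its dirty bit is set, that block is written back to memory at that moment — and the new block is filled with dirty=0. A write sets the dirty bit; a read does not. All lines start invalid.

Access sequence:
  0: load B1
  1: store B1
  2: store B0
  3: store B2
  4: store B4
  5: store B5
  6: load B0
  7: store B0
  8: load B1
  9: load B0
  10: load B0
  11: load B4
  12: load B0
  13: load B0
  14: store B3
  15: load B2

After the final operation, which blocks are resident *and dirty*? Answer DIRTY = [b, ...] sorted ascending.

DIRTY = [3]

0: R B1 -> L1 miss  d=-]
1: W B1 -> L1 hit  d=D]
2: W B0 -> L0 miss  d=D]
3: W B2 -> L2 miss  d=D]
4: W B4 -> L1 miss wb->B1  d=D]
5: W B5 -> L2 miss wb->B2  d=D]
6: R B0 -> L0 hit  d=D]
7: W B0 -> L0 hit  d=D]
8: R B1 -> L1 miss wb->B4  d=-]
9: R B0 -> L0 hit  d=D]
10: R B0 -> L0 hit  d=D]
11: R B4 -> L1 miss  d=-]
12: R B0 -> L0 hit  d=D]
13: R B0 -> L0 hit  d=D]
14: W B3 -> L0 miss wb->B0  d=D]
15: R B2 -> L2 miss wb->B5  d=-]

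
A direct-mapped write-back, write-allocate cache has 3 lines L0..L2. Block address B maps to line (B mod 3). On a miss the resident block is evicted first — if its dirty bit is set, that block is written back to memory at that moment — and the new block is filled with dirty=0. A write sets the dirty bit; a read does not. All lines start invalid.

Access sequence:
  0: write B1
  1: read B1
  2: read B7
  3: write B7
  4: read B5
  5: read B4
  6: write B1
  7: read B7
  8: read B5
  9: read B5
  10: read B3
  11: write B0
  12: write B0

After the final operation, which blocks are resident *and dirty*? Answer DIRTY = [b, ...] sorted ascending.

DIRTY = [0]

  0 | W B1 → L1 miss [D]
  1 | R B1 → L1 hit [D]
  2 | R B7 → L1 miss wb→B1 [-]
  3 | W B7 → L1 hit [D]
  4 | R B5 → L2 miss [-]
  5 | R B4 → L1 miss wb→B7 [-]
  6 | W B1 → L1 miss [D]
  7 | R B7 → L1 miss wb→B1 [-]
  8 | R B5 → L2 hit [-]
  9 | R B5 → L2 hit [-]
  10 | R B3 → L0 miss [-]
  11 | W B0 → L0 miss [D]
  12 | W B0 → L0 hit [D]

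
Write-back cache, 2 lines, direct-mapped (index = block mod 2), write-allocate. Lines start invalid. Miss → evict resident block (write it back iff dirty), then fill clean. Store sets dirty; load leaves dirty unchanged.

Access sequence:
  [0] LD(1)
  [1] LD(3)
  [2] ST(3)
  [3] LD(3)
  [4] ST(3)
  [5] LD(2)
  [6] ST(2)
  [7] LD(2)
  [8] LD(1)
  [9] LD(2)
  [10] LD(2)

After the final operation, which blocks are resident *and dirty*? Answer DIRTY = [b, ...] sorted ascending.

0: R B1 -> L1 miss  d=-]
1: R B3 -> L1 miss  d=-]
2: W B3 -> L1 hit  d=D]
3: R B3 -> L1 hit  d=D]
4: W B3 -> L1 hit  d=D]
5: R B2 -> L0 miss  d=-]
6: W B2 -> L0 hit  d=D]
7: R B2 -> L0 hit  d=D]
8: R B1 -> L1 miss wb->B3  d=-]
9: R B2 -> L0 hit  d=D]
10: R B2 -> L0 hit  d=D]

DIRTY = [2]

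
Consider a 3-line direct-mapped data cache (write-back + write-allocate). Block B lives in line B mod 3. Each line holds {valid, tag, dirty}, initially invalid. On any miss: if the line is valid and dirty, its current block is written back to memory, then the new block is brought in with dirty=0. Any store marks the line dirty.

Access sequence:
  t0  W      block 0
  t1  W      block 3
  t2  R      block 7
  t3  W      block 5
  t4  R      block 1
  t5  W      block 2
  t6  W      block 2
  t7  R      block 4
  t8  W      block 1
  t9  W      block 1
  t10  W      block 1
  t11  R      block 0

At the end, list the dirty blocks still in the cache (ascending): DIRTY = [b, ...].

DIRTY = [1, 2]

  0 | W B0 → L0 miss [D]
  1 | W B3 → L0 miss wb→B0 [D]
  2 | R B7 → L1 miss [-]
  3 | W B5 → L2 miss [D]
  4 | R B1 → L1 miss [-]
  5 | W B2 → L2 miss wb→B5 [D]
  6 | W B2 → L2 hit [D]
  7 | R B4 → L1 miss [-]
  8 | W B1 → L1 miss [D]
  9 | W B1 → L1 hit [D]
  10 | W B1 → L1 hit [D]
  11 | R B0 → L0 miss wb→B3 [-]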